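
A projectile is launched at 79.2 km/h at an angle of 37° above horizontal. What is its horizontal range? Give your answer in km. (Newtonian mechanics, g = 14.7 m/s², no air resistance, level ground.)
R = v₀² sin(2θ) / g (with unit conversion) = 0.03165 km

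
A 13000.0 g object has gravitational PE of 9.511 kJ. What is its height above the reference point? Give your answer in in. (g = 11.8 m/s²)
PE = mgh → h = PE/(mg) = 9511 J / (13 kg × 11.8 m/s²) = 62 m = 2441.0 in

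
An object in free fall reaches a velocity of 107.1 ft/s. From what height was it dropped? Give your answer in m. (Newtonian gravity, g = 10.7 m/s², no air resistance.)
h = v²/(2g) (with unit conversion) = 49.8 m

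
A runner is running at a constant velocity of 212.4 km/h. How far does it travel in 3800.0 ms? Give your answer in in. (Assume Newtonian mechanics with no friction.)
d = vt (with unit conversion) = 8827.0 in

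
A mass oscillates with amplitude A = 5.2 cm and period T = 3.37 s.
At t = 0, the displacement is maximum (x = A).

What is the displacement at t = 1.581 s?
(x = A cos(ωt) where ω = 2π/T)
ω = 2π/T = 2π/3.37 = 1.864 rad/s
x = A cos(ωt) = 5.2×cos(1.864×1.581) = -5.103 cm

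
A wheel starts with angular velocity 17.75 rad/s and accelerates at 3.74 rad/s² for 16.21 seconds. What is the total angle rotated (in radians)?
θ = ω₀t + ½αt² = 17.75×16.21 + ½×3.74×16.21² = 779.1 rad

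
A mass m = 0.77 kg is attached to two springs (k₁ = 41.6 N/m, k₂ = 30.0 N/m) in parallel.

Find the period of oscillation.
k_eq = k₁+k₂ = 71.6 N/m
T = 2π√(m/k_eq) = 2π√(0.77/71.6) = 0.6516 s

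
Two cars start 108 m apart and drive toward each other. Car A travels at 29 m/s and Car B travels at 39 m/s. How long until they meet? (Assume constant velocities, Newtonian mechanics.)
Combined speed: v_combined = 29 + 39 = 68 m/s
Time to meet: t = d/68 = 108/68 = 1.59 s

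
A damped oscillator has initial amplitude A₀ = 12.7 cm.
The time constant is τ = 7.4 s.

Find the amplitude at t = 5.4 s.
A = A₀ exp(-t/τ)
A = A₀ exp(−t/τ) = 12.7×exp(−5.4/7.4) = 6.122 cm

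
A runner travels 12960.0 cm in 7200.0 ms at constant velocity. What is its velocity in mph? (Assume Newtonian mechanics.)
v = d/t (with unit conversion) = 40.26 mph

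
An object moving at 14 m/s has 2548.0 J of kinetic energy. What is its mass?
KE = ½mv² → m = 2KE/v² = 2×2548.0/14² = 26.0 kg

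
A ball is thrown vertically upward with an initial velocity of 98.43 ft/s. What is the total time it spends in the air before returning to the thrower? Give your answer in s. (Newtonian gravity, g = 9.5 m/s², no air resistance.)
t_total = 2v₀/g (with unit conversion) = 6.316 s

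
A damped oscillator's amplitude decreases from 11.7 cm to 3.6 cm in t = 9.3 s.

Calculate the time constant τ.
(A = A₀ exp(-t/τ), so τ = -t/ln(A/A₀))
A/A₀ = 3.6/11.7 = 0.3077; ln(A/A₀) = -1.179
τ = −t/ln(A/A₀) = −9.3/-1.179 = 7.89 s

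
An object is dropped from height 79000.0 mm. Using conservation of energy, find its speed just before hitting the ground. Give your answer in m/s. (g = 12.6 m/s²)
mgh = ½mv² → v = √(2gh) = √(2×12.6×79) = 44.62 m/s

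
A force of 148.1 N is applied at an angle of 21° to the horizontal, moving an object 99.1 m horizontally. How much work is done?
W = Fd cosθ = 148.1×99.1×cos(21°) = 13702.0 J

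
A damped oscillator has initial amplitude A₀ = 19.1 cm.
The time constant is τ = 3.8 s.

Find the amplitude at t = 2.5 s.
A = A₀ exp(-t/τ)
A = A₀ exp(−t/τ) = 19.1×exp(−2.5/3.8) = 9.893 cm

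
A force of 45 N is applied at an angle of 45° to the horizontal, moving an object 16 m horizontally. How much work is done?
W = Fd cosθ = 45×16×cos(45°) = 509.12 J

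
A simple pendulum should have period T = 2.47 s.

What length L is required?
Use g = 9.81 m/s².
T = 2π√(L/g) → L = g(T/2π)² = 9.81×(2.47/2π)² = 1.516 m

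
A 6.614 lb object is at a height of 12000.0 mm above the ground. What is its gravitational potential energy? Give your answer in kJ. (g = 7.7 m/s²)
PE = mgh = 3 kg × 7.7 m/s² × 12 m = 277.2 J = 0.2772 kJ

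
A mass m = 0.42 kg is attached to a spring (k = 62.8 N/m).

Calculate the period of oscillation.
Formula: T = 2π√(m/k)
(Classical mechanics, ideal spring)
T = 2π√(m/k) = 2π√(0.42/62.8) = 0.5138 s; f = 1/T = 1.946 Hz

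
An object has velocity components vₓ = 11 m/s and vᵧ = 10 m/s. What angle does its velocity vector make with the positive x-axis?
θ = arctan(vᵧ/vₓ) = arctan(10/11) = 42.27°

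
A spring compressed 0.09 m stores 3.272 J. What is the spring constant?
PE = ½kx² → k = 2PE/x² = 2×3.272/0.09² = 807.9 N/m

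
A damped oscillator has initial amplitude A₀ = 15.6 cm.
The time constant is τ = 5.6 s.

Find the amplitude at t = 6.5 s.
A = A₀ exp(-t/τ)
A = A₀ exp(−t/τ) = 15.6×exp(−6.5/5.6) = 4.887 cm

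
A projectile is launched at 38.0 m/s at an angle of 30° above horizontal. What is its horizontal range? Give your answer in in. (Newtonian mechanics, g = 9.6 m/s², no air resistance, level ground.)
R = v₀² sin(2θ) / g (with unit conversion) = 5129.0 in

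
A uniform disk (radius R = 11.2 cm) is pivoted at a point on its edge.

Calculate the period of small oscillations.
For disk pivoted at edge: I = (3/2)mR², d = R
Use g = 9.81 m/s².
I/m = (3/2)R² = 0.01882 m²; d = R = 0.112 m
T = 2π√((3/2)R²/(gR)) = 2π√(3R/(2g)) = 0.8222 s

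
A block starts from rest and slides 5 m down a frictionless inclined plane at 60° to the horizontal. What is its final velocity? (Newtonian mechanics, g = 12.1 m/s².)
a = g sin(θ) = 12.1 × sin(60°) = 10.48 m/s²
v = √(2ad) = √(2 × 10.48 × 5) = 10.24 m/s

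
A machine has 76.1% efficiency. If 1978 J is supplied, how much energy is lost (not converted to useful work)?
W_out = η × W_in = 0.761×1978 = 1505.3 J
W_lost = W_in − W_out = 1978 − 1505.3 = 472.74 J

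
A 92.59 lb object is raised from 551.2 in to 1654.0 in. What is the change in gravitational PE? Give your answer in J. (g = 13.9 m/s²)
ΔPE = mg(h₂ − h₁) = 42 kg × 13.9 m/s² × (42.01 − 14) m = 1.635e+04 J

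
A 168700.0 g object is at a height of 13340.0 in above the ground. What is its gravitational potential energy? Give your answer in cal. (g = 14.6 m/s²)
PE = mgh = 168.7 kg × 14.6 m/s² × 338.8 m = 8.346e+05 J = 199500.0 cal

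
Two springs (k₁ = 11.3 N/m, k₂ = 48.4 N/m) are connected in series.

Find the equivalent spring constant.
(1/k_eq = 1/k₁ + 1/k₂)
1/k_eq = 1/11.3 + 1/48.4 = 0.10916; k_eq = 9.161 N/m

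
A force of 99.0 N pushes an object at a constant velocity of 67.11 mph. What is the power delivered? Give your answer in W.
P = Fv = 99 N × 30 m/s = 2970 W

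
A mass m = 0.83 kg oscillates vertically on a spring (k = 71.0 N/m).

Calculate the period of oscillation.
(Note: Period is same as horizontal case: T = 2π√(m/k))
T = 2π√(m/k) = 2π√(0.83/71.0) = 0.6793 s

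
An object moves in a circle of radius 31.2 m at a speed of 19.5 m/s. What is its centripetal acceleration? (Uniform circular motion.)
a_c = v²/r = 19.5²/31.2 = 380.25/31.2 = 12.19 m/s²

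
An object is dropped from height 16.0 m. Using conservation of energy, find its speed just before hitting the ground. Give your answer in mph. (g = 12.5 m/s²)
mgh = ½mv² → v = √(2gh) = √(2×12.5×16) = 20 m/s = 44.74 mph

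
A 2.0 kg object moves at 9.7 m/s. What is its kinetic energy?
KE = ½mv² = ½×2.0×9.7² = 94.09 J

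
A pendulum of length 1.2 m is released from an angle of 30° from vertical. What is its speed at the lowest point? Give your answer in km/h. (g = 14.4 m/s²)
h = L(1 − cosθ) = 1.2×(1 − cos30°) = 0.1608 m
v = √(2gh) = √(2×14.4×0.1608) = 2.152 m/s = 7.746 km/h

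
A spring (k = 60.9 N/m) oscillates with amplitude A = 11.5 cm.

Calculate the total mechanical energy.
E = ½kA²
E = ½kA² = ½×60.9×(0.115)² = 0.4027 J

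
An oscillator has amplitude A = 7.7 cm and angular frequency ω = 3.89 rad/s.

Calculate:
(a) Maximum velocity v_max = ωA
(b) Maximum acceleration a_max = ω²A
v_max = ωA = 3.89×0.077 = 0.2995 m/s
a_max = ω²A = 3.89²×0.077 = 1.165 m/s²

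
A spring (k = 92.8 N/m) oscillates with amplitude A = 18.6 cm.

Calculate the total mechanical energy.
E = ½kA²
E = ½kA² = ½×92.8×(0.186)² = 1.605 J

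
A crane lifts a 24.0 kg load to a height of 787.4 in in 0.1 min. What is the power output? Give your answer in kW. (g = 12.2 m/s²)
W = mgh = 24×12.2×20 = 5856 J
P = W/t = 5856/6 = 976 W = 0.976 kW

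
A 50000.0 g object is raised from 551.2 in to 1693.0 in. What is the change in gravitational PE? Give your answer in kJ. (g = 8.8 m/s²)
ΔPE = mg(h₂ − h₁) = 50 kg × 8.8 m/s² × (43 − 14) m = 1.276e+04 J = 12.76 kJ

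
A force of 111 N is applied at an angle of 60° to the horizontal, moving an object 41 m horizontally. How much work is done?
W = Fd cosθ = 111×41×cos(60°) = 2275.5 J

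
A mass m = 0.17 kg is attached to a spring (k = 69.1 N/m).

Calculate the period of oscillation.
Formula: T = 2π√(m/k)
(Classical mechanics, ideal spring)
T = 2π√(m/k) = 2π√(0.17/69.1) = 0.3116 s; f = 1/T = 3.209 Hz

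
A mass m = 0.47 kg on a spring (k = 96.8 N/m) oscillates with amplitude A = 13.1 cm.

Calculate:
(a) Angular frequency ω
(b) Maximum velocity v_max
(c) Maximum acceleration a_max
ω = √(k/m) = √(96.8/0.47) = 14.35 rad/s
v_max = ωA = 14.35×0.131 = 1.88 m/s
a_max = ω²A = 14.35²×0.131 = 26.98 m/s²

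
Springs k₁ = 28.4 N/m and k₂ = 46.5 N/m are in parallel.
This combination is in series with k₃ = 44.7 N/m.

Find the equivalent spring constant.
k₁₂ = k₁ + k₂ = 74.9 N/m (parallel)
1/k_eq = 1/k₁₂ + 1/k₃ → k_eq = 27.99 N/m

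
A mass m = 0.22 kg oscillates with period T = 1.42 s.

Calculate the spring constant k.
T = 2π√(m/k) → k = m(2π/T)² = 0.22×(2π/1.42)² = 4.307 N/m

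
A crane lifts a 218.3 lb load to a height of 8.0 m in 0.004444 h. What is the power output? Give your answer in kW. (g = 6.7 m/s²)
W = mgh = 99.02×6.7×8 = 5307 J
P = W/t = 5307/16 = 331.7 W = 0.3317 kW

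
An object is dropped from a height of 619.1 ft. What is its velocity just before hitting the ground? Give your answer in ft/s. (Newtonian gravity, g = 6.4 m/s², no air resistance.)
v = √(2gh) (with unit conversion) = 161.2 ft/s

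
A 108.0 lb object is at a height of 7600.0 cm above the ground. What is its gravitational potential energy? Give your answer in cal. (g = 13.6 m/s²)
PE = mgh = 48.99 kg × 13.6 m/s² × 76 m = 5.063e+04 J = 12100.0 cal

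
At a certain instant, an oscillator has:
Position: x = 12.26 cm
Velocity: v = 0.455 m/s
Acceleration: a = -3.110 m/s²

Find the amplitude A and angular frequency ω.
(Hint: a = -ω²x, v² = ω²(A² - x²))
a = −ω²x → ω = √(|a|/x) = √(3.11/0.1226) = 5.037 rad/s
v² = ω²(A² − x²) → A = √(x² + v²/ω²) = √(0.1226² + 0.455²/5.037²) = 0.1523 m = 15.23 cm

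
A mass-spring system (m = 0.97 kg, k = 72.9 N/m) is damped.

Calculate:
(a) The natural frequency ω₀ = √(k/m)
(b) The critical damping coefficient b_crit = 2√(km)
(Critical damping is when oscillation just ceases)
ω₀ = √(k/m) = √(72.9/0.97) = 8.669 rad/s
b_crit = 2√(km) = 2√(72.9×0.97) = 16.82 kg/s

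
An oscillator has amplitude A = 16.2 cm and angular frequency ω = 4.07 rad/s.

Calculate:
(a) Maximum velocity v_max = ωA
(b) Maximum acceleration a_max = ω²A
v_max = ωA = 4.07×0.162 = 0.6593 m/s
a_max = ω²A = 4.07²×0.162 = 2.684 m/s²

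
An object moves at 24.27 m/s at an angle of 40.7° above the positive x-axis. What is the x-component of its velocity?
vₓ = v cos(θ) = 24.27 × cos(40.7°) = 18.4 m/s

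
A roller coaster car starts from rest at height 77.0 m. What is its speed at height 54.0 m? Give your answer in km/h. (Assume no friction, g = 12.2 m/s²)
mgh₁ = ½mv₂² + mgh₂ → v₂ = √(2g(h₁−h₂)) = √(2×12.2×(77−54)) = 23.69 m/s = 85.28 km/h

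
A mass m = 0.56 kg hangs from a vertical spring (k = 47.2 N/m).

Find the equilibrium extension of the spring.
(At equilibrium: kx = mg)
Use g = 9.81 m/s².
x_eq = mg/k = 0.56×9.81/47.2 = 0.1164 m = 11.64 cm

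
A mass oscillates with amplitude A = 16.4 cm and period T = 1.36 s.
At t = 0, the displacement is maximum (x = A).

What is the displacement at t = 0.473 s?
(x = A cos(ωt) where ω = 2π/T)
ω = 2π/T = 2π/1.36 = 4.62 rad/s
x = A cos(ωt) = 16.4×cos(4.62×0.473) = -9.455 cm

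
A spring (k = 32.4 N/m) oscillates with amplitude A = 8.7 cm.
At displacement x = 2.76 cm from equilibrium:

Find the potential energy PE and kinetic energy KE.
E_total = ½kA² = ½×32.4×(0.087)² = 0.1226 J
PE = ½kx² = ½×32.4×(0.0276)² = 0.01234 J
KE = E_total − PE = 0.1103 J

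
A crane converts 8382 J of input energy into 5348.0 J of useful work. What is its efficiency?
η = W_out/W_in = 5348.0/8382 = 0.638 = 63.8%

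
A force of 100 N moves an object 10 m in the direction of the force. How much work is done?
W = Fd = 100×10 = 1000.0 J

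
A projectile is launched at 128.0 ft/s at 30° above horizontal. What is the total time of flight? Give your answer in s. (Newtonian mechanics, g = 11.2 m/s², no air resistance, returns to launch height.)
T = 2v₀sin(θ)/g (with unit conversion) = 3.483 s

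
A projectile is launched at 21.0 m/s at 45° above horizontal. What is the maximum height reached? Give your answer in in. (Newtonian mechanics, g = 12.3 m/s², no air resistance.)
H = v₀²sin²(θ)/(2g) (with unit conversion) = 352.9 in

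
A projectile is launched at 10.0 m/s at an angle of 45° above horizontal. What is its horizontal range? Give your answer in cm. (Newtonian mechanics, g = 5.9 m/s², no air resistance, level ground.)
R = v₀² sin(2θ) / g (with unit conversion) = 1695.0 cm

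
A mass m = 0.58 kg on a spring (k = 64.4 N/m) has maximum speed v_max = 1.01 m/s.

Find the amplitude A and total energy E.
½mv²_max = ½kA² → A = v_max√(m/k) = 1.01×√(0.58/64.4) = 0.09585 m = 9.585 cm
E = ½mv²_max = ½×0.58×1.01² = 0.2958 J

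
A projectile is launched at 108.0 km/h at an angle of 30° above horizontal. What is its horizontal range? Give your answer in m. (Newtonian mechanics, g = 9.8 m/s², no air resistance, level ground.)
R = v₀² sin(2θ) / g (with unit conversion) = 79.53 m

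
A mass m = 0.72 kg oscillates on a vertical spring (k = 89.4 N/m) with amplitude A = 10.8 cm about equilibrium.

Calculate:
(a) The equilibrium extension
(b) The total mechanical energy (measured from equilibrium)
x_eq = mg/k = 0.72×9.81/89.4 = 0.07901 m = 7.901 cm
E = ½kA² = ½×89.4×(0.108)² = 0.5214 J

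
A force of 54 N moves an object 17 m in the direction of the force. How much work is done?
W = Fd = 54×17 = 918.0 J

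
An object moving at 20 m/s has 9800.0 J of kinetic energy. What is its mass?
KE = ½mv² → m = 2KE/v² = 2×9800.0/20² = 49.0 kg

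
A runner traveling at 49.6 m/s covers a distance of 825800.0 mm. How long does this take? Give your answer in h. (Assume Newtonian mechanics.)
t = d/v (with unit conversion) = 0.004625 h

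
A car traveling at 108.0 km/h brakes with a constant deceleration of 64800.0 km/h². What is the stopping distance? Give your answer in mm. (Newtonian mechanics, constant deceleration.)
d = v₀² / (2a) (with unit conversion) = 90000.0 mm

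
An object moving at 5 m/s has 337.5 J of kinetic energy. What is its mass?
KE = ½mv² → m = 2KE/v² = 2×337.5/5² = 27.0 kg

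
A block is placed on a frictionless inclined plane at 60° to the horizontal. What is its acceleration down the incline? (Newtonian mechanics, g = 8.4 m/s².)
a = g sin(θ) = 8.4 × sin(60°) = 8.4 × 0.866 = 7.27 m/s²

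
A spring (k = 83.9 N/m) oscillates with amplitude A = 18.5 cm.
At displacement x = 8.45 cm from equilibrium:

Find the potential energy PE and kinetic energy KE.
E_total = ½kA² = ½×83.9×(0.185)² = 1.436 J
PE = ½kx² = ½×83.9×(0.0845)² = 0.2995 J
KE = E_total − PE = 1.136 J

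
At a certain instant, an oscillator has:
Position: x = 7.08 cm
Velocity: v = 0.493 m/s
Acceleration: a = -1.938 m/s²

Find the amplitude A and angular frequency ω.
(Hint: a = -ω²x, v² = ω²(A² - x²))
a = −ω²x → ω = √(|a|/x) = √(1.938/0.0708) = 5.232 rad/s
v² = ω²(A² − x²) → A = √(x² + v²/ω²) = √(0.0708² + 0.493²/5.232²) = 0.1179 m = 11.79 cm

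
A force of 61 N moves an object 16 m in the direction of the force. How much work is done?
W = Fd = 61×16 = 976.0 J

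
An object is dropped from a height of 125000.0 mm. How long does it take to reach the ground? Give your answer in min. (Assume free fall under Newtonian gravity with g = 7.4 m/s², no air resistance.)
t = √(2h/g) (with unit conversion) = 0.09687 min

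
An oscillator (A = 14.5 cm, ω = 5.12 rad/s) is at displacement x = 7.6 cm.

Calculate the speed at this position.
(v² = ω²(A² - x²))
v = ω√(A² − x²) = 5.12×√(0.145² − 0.076²) = 0.6323 m/s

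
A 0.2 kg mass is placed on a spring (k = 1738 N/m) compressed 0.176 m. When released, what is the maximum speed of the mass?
½kx² = ½mv² → v = x√(k/m) = 0.176×√(1738/0.2) = 16.41 m/s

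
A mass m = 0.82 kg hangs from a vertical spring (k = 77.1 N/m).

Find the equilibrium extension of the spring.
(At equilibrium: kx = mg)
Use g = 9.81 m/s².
x_eq = mg/k = 0.82×9.81/77.1 = 0.1043 m = 10.43 cm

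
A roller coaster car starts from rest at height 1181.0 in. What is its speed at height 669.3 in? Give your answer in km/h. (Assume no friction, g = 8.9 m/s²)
mgh₁ = ½mv₂² + mgh₂ → v₂ = √(2g(h₁−h₂)) = √(2×8.9×(30−17)) = 15.21 m/s = 54.76 km/h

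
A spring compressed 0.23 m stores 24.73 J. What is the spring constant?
PE = ½kx² → k = 2PE/x² = 2×24.73/0.23² = 935.0 N/m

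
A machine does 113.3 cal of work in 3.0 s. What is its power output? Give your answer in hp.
P = W/t = 474 J / 3 s = 158 W = 0.2119 hp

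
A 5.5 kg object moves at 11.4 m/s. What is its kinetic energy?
KE = ½mv² = ½×5.5×11.4² = 357.39 J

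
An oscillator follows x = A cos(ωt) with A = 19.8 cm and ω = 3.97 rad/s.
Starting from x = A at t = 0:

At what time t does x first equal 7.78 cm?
cos(ωt) = x/A = 7.78/19.8 = 0.3929
ωt = arccos(0.3929) = 1.167 rad
t = 1.167/3.97 = 0.2939 s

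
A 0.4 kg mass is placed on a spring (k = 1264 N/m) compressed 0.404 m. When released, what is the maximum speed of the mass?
½kx² = ½mv² → v = x√(k/m) = 0.404×√(1264/0.4) = 22.71 m/s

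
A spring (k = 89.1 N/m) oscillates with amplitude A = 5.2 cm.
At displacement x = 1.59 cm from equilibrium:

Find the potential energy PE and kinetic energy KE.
E_total = ½kA² = ½×89.1×(0.052)² = 0.1205 J
PE = ½kx² = ½×89.1×(0.0159)² = 0.01126 J
KE = E_total − PE = 0.1092 J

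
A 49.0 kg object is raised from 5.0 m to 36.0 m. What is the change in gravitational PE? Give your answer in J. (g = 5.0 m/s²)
ΔPE = mg(h₂ − h₁) = 49 kg × 5.0 m/s² × (36 − 5) m = 7595 J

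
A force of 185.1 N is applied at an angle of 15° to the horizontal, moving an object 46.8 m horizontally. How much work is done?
W = Fd cosθ = 185.1×46.8×cos(15°) = 8367.5 J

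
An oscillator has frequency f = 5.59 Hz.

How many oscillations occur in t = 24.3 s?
n = f×t = 5.59×24.3 = 135.8 oscillations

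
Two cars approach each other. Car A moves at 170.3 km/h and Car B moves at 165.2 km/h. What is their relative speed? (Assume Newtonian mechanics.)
v_rel = v_A + v_B = 170.3 + 165.2 = 335.5 km/h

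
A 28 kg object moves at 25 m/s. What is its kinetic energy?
KE = ½mv² = ½×28×25² = 8750.0 J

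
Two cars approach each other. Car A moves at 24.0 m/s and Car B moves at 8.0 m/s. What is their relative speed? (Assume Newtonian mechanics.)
v_rel = v_A + v_B = 24.0 + 8.0 = 32.0 m/s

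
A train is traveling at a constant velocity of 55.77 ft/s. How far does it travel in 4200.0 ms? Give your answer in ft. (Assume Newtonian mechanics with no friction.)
d = vt (with unit conversion) = 234.2 ft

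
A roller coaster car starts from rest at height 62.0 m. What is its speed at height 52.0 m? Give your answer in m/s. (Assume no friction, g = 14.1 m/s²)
mgh₁ = ½mv₂² + mgh₂ → v₂ = √(2g(h₁−h₂)) = √(2×14.1×(62−52)) = 16.79 m/s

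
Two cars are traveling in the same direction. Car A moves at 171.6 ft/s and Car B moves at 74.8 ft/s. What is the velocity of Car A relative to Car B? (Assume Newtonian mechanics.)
v_rel = v_A - v_B = 171.6 - 74.8 = 96.8 ft/s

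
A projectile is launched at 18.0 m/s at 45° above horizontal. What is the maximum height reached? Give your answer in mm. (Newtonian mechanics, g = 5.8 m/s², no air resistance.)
H = v₀²sin²(θ)/(2g) (with unit conversion) = 13970.0 mm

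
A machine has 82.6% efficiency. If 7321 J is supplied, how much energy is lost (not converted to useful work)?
W_out = η × W_in = 0.826×7321 = 6047.1 J
W_lost = W_in − W_out = 7321 − 6047.1 = 1273.9 J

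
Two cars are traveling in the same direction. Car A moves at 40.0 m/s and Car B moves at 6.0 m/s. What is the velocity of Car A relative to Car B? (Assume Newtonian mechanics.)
v_rel = v_A - v_B = 40.0 - 6.0 = 34.0 m/s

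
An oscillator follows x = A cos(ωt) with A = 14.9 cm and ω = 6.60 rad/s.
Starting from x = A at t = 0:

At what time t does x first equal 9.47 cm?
cos(ωt) = x/A = 9.47/14.9 = 0.6356
ωt = arccos(0.6356) = 0.882 rad
t = 0.882/6.6 = 0.1336 s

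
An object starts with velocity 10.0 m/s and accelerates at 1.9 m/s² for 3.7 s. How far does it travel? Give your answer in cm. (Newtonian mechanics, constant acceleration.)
d = v₀t + ½at² (with unit conversion) = 5001.0 cm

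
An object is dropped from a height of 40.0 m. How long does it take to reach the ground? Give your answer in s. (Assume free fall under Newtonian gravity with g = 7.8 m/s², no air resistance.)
t = √(2h/g) = 3.203 s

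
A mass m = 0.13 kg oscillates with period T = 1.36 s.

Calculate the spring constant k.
T = 2π√(m/k) → k = m(2π/T)² = 0.13×(2π/1.36)² = 2.775 N/m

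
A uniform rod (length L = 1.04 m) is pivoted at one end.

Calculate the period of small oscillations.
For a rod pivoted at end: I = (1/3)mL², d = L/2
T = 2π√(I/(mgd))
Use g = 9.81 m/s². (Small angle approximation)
I/m = (1/3)L² = 0.3605 m²; d = L/2 = 0.52 m
T = 2π√(I/(mgd)) = 2π√(0.3605/(9.81×0.52)) = 1.67 s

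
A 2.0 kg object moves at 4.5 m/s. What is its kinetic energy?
KE = ½mv² = ½×2.0×4.5² = 20.25 J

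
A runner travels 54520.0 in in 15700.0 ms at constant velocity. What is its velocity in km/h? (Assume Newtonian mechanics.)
v = d/t (with unit conversion) = 317.5 km/h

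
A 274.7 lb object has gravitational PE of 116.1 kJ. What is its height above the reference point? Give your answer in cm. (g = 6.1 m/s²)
PE = mgh → h = PE/(mg) = 1.161e+05 J / (124.6 kg × 6.1 m/s²) = 152.7 m = 15270.0 cm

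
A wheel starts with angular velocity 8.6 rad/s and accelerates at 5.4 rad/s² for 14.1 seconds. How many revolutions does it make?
θ = ω₀t + ½αt² = 8.6×14.1 + ½×5.4×14.1² = 658.05 rad
Revolutions = θ/(2π) = 658.05/(2π) = 104.73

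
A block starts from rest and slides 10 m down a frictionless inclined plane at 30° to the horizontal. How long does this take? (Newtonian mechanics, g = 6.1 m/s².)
a = g sin(θ) = 6.1 × sin(30°) = 3.05 m/s²
t = √(2d/a) = √(2 × 10 / 3.05) = 2.56 s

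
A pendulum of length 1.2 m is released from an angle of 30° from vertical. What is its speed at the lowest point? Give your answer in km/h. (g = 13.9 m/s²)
h = L(1 − cosθ) = 1.2×(1 − cos30°) = 0.1608 m
v = √(2gh) = √(2×13.9×0.1608) = 2.114 m/s = 7.611 km/h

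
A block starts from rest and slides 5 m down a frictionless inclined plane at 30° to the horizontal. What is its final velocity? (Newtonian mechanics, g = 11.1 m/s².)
a = g sin(θ) = 11.1 × sin(30°) = 5.55 m/s²
v = √(2ad) = √(2 × 5.55 × 5) = 7.45 m/s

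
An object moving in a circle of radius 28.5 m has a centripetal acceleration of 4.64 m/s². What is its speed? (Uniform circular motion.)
v = √(a_c × r) = √(4.64 × 28.5) = 11.5 m/s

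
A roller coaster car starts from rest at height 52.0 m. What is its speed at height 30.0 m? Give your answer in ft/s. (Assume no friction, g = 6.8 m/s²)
mgh₁ = ½mv₂² + mgh₂ → v₂ = √(2g(h₁−h₂)) = √(2×6.8×(52−30)) = 17.3 m/s = 56.75 ft/s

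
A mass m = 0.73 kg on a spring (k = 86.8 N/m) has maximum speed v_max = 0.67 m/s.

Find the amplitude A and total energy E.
½mv²_max = ½kA² → A = v_max√(m/k) = 0.67×√(0.73/86.8) = 0.06144 m = 6.144 cm
E = ½mv²_max = ½×0.73×0.67² = 0.1638 J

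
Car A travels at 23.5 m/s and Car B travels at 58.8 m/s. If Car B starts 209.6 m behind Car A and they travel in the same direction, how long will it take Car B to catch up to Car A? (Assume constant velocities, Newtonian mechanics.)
Relative speed: v_rel = 58.8 - 23.5 = 35.3 m/s
Time to catch: t = d₀/v_rel = 209.6/35.3 = 5.94 s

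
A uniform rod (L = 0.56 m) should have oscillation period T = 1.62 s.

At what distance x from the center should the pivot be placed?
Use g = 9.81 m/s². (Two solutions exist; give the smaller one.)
T = 2π√((L²/12 + x²)/(gx)). Let c = T²g/(4π²) = 0.6521.
x² − cx + L²/12 = 0 → x = (c − √(c² − L²/3))/2 = 0.04289 m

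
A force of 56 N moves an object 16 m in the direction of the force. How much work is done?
W = Fd = 56×16 = 896.0 J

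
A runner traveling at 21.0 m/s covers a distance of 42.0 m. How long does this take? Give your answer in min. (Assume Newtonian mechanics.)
t = d/v (with unit conversion) = 0.03333 min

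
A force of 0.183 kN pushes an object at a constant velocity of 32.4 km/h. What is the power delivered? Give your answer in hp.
P = Fv = 183 N × 9 m/s = 1647 W = 2.209 hp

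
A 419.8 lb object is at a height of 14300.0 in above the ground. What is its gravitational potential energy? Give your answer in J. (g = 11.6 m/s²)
PE = mgh = 190.4 kg × 11.6 m/s² × 363.2 m = 8.023e+05 J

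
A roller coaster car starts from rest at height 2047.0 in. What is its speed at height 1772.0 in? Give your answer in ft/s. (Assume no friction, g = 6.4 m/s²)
mgh₁ = ½mv₂² + mgh₂ → v₂ = √(2g(h₁−h₂)) = √(2×6.4×(51.99−45.01)) = 9.456 m/s = 31.02 ft/s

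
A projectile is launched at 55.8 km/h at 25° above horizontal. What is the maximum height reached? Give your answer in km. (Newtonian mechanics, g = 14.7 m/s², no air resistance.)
H = v₀²sin²(θ)/(2g) (with unit conversion) = 0.00146 km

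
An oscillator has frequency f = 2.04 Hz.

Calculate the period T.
T = 1/f = 1/2.04 = 0.4902 s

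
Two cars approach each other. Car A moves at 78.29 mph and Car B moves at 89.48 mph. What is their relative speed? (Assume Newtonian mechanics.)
v_rel = v_A + v_B = 78.29 + 89.48 = 167.8 mph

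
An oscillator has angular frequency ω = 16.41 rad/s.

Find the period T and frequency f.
T = 2π/ω = 2π/16.41 = 0.3829 s; f = ω/2π = 2.612 Hz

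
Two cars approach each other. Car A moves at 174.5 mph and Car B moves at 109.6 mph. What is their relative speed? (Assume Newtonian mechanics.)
v_rel = v_A + v_B = 174.5 + 109.6 = 284.1 mph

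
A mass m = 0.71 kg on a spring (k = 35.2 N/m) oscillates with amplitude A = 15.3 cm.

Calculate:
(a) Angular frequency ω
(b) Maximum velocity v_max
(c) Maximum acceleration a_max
ω = √(k/m) = √(35.2/0.71) = 7.041 rad/s
v_max = ωA = 7.041×0.153 = 1.077 m/s
a_max = ω²A = 7.041²×0.153 = 7.585 m/s²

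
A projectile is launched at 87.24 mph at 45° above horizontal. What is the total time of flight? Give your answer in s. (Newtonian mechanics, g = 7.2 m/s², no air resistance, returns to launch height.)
T = 2v₀sin(θ)/g (with unit conversion) = 7.66 s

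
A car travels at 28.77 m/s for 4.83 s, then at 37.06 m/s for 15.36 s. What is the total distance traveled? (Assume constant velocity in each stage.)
d₁ = v₁t₁ = 28.77 × 4.83 = 138.959 m
d₂ = v₂t₂ = 37.06 × 15.36 = 569.242 m
d_total = 138.959 + 569.242 = 708.2 m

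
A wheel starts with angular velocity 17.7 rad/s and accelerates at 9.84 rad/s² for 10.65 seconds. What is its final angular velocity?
ω = ω₀ + αt = 17.7 + 9.84 × 10.65 = 122.5 rad/s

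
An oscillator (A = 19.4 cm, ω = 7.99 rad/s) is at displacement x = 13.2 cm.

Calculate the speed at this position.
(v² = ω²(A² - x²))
v = ω√(A² − x²) = 7.99×√(0.194² − 0.132²) = 1.136 m/s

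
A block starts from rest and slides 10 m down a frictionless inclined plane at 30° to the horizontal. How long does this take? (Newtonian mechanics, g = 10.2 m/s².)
a = g sin(θ) = 10.2 × sin(30°) = 5.1 m/s²
t = √(2d/a) = √(2 × 10 / 5.1) = 1.98 s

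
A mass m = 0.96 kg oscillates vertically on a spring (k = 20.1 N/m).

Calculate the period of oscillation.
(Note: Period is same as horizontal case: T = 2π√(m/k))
T = 2π√(m/k) = 2π√(0.96/20.1) = 1.373 s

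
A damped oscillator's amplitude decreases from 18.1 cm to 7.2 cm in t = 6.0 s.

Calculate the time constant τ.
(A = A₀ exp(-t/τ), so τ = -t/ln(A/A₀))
A/A₀ = 7.2/18.1 = 0.3978; ln(A/A₀) = -0.9218
τ = −t/ln(A/A₀) = −6.0/-0.9218 = 6.509 s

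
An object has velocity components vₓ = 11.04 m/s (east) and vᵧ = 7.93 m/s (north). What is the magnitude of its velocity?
|v| = √(vₓ² + vᵧ²) = √(11.04² + 7.93²) = √(184.766) = 13.59 m/s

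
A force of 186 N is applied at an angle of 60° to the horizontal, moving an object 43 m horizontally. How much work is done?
W = Fd cosθ = 186×43×cos(60°) = 3999.0 J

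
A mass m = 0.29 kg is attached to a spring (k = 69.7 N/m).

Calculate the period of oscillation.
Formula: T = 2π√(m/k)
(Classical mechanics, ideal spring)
T = 2π√(m/k) = 2π√(0.29/69.7) = 0.4053 s; f = 1/T = 2.467 Hz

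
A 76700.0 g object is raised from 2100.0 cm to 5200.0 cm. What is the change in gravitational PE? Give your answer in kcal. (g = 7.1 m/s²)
ΔPE = mg(h₂ − h₁) = 76.7 kg × 7.1 m/s² × (52 − 21) m = 1.688e+04 J = 4.035 kcal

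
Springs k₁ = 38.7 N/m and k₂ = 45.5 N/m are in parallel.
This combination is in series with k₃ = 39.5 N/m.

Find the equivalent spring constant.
k₁₂ = k₁ + k₂ = 84.2 N/m (parallel)
1/k_eq = 1/k₁₂ + 1/k₃ → k_eq = 26.89 N/m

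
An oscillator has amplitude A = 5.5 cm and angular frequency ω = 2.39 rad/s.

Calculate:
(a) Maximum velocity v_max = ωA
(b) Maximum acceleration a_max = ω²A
v_max = ωA = 2.39×0.055 = 0.1315 m/s
a_max = ω²A = 2.39²×0.055 = 0.3142 m/s²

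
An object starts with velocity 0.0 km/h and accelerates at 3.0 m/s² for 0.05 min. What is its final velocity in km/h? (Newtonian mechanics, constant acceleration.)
v = v₀ + at (with unit conversion) = 32.4 km/h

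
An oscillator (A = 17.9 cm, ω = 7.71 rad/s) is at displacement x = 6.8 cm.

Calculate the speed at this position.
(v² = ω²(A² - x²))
v = ω√(A² − x²) = 7.71×√(0.179² − 0.068²) = 1.277 m/s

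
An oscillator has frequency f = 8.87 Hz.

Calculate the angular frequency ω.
ω = 2πf = 2π×8.87 = 55.73 rad/s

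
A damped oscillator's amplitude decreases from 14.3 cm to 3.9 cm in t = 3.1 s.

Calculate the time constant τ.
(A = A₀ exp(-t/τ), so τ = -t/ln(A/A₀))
A/A₀ = 3.9/14.3 = 0.2727; ln(A/A₀) = -1.299
τ = −t/ln(A/A₀) = −3.1/-1.299 = 2.386 s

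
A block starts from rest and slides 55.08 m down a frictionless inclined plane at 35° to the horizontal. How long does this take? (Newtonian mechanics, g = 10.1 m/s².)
a = g sin(θ) = 10.1 × sin(35°) = 5.79 m/s²
t = √(2d/a) = √(2 × 55.08 / 5.79) = 4.36 s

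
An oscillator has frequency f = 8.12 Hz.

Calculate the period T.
T = 1/f = 1/8.12 = 0.1232 s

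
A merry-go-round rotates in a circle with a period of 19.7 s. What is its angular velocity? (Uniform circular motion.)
ω = 2π/T = 2π/19.7 = 0.3189 rad/s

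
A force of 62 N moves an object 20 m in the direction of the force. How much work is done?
W = Fd = 62×20 = 1240.0 J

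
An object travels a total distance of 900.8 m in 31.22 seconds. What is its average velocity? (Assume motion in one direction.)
v_avg = Δd / Δt = 900.8 / 31.22 = 28.85 m/s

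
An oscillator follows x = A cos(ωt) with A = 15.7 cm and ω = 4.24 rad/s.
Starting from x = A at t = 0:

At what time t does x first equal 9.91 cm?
cos(ωt) = x/A = 9.91/15.7 = 0.6312
ωt = arccos(0.6312) = 0.8877 rad
t = 0.8877/4.24 = 0.2094 s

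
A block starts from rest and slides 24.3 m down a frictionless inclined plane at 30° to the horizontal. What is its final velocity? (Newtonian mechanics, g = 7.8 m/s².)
a = g sin(θ) = 7.8 × sin(30°) = 3.9 m/s²
v = √(2ad) = √(2 × 3.9 × 24.3) = 13.77 m/s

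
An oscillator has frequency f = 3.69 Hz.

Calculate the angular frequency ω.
ω = 2πf = 2π×3.69 = 23.18 rad/s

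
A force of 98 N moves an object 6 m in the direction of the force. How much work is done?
W = Fd = 98×6 = 588.0 J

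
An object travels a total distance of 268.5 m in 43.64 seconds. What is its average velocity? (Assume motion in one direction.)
v_avg = Δd / Δt = 268.5 / 43.64 = 6.15 m/s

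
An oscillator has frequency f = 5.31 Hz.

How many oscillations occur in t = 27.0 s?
n = f×t = 5.31×27.0 = 143.4 oscillations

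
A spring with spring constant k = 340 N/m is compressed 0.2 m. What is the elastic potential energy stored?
PE = ½kx² = ½×340×0.2² = 6.8 J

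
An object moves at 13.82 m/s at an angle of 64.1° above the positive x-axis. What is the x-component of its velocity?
vₓ = v cos(θ) = 13.82 × cos(64.1°) = 6.04 m/s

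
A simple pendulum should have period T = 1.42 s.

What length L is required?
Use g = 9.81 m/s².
T = 2π√(L/g) → L = g(T/2π)² = 9.81×(1.42/2π)² = 0.5011 m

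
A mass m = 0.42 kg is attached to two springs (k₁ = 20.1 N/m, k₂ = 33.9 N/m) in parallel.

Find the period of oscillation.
k_eq = k₁+k₂ = 54 N/m
T = 2π√(m/k_eq) = 2π√(0.42/54) = 0.5541 s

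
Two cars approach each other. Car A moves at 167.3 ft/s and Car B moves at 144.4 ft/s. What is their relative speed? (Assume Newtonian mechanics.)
v_rel = v_A + v_B = 167.3 + 144.4 = 311.7 ft/s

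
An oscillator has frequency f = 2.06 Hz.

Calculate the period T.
T = 1/f = 1/2.06 = 0.4854 s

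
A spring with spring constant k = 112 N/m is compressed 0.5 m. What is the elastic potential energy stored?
PE = ½kx² = ½×112×0.5² = 14.0 J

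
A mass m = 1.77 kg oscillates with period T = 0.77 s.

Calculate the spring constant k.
T = 2π√(m/k) → k = m(2π/T)² = 1.77×(2π/0.77)² = 117.9 N/m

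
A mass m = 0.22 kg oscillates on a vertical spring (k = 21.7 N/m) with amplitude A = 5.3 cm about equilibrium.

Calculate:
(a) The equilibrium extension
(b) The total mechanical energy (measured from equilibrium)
x_eq = mg/k = 0.22×9.81/21.7 = 0.09946 m = 9.946 cm
E = ½kA² = ½×21.7×(0.053)² = 0.03048 J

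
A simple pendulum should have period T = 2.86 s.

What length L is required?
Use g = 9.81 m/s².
T = 2π√(L/g) → L = g(T/2π)² = 9.81×(2.86/2π)² = 2.033 m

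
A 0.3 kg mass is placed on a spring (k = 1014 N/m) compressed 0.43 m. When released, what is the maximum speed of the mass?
½kx² = ½mv² → v = x√(k/m) = 0.43×√(1014/0.3) = 25.0 m/s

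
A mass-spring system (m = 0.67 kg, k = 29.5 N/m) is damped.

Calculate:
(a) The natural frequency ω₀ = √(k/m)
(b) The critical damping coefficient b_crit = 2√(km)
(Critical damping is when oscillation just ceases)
ω₀ = √(k/m) = √(29.5/0.67) = 6.635 rad/s
b_crit = 2√(km) = 2√(29.5×0.67) = 8.892 kg/s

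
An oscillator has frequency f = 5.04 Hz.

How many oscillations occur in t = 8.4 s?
n = f×t = 5.04×8.4 = 42.34 oscillations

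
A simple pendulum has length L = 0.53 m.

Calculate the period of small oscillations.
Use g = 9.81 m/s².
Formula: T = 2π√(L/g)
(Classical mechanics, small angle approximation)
T = 2π√(L/g) = 2π√(0.53/9.81) = 1.46 s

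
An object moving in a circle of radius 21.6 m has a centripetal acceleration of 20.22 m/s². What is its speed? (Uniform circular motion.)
v = √(a_c × r) = √(20.22 × 21.6) = 20.9 m/s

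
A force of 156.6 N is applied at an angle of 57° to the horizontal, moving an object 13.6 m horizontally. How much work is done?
W = Fd cosθ = 156.6×13.6×cos(57°) = 1160.0 J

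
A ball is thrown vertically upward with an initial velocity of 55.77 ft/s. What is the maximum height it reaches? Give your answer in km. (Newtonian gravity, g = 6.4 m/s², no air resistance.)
h_max = v₀²/(2g) (with unit conversion) = 0.02257 km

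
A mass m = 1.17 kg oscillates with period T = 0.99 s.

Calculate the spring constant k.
T = 2π√(m/k) → k = m(2π/T)² = 1.17×(2π/0.99)² = 47.13 N/m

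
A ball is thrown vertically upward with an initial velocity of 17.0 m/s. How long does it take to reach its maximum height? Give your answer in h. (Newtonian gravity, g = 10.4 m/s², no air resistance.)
t_up = v₀/g (with unit conversion) = 0.0004541 h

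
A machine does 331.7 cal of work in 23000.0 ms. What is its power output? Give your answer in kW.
P = W/t = 1388 J / 23 s = 60.34 W = 0.06034 kW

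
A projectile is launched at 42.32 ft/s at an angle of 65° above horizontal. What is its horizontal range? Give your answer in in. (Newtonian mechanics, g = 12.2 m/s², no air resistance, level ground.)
R = v₀² sin(2θ) / g (with unit conversion) = 411.3 in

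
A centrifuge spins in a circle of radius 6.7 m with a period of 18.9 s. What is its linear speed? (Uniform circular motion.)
v = 2πr/T = 2π×6.7/18.9 = 2.23 m/s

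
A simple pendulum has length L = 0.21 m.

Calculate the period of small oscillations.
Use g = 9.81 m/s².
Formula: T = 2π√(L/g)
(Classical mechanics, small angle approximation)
T = 2π√(L/g) = 2π√(0.21/9.81) = 0.9193 s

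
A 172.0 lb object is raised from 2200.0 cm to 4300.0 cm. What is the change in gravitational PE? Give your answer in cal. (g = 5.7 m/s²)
ΔPE = mg(h₂ − h₁) = 78.02 kg × 5.7 m/s² × (43 − 22) m = 9339 J = 2232.0 cal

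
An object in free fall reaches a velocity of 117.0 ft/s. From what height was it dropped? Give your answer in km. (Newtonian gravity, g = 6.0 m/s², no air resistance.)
h = v²/(2g) (with unit conversion) = 0.106 km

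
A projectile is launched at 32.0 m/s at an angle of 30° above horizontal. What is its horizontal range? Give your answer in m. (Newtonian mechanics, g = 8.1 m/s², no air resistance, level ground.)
R = v₀² sin(2θ) / g = 109.5 m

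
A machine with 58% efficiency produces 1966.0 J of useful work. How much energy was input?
W_in = W_out/η = 1966.0/0.58 = 3389.7 J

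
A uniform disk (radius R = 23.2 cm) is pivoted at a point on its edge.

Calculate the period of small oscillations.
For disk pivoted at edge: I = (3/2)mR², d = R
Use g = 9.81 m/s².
I/m = (3/2)R² = 0.08074 m²; d = R = 0.232 m
T = 2π√((3/2)R²/(gR)) = 2π√(3R/(2g)) = 1.183 s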